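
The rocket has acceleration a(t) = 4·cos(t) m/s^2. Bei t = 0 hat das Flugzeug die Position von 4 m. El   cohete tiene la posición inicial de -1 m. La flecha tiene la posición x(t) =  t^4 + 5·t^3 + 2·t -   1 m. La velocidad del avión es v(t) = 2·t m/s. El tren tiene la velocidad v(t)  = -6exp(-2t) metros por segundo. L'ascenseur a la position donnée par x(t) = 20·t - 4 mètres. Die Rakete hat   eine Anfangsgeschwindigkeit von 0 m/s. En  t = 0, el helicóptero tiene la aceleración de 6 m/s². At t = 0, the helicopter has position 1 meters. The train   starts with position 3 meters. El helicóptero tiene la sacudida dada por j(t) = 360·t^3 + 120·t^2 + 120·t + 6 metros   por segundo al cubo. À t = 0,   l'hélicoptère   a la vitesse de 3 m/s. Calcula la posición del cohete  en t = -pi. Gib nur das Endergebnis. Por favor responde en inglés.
The position at t = -pi is x = 7.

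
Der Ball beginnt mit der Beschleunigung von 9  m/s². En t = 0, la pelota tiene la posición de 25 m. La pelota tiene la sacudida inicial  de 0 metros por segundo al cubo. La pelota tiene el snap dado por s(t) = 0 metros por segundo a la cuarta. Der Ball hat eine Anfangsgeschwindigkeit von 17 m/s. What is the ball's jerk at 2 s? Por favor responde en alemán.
Wir müssen das Integral unserer Gleichung für den Snap s(t) = 0 1-mal finden. Durch Integration von dem Snap und Verwendung der Anfangsbedingung j(0) = 0, erhalten wir j(t) = 0. Mit j(t) = 0 und Einsetzen von t = 2, finden wir j = 0.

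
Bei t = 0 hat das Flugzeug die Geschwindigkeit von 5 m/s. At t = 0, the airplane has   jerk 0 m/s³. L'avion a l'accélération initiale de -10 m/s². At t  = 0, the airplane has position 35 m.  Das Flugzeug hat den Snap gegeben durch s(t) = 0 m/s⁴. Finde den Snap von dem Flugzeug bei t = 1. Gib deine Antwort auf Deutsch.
Wir haben den Snap s(t) = 0. Durch Einsetzen von t = 1: s(1) = 0.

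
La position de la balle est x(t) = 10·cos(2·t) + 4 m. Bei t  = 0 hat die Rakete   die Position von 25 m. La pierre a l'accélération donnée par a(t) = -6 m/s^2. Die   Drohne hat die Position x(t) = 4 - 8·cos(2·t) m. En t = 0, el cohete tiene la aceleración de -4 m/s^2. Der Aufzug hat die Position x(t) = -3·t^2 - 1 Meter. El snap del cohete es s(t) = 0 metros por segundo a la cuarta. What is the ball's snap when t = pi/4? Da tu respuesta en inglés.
Starting from position x(t) = 10·cos(2·t) + 4, we take 4 derivatives. Differentiating position, we get velocity: v(t) = -20·sin(2·t). Differentiating velocity, we get acceleration: a(t) = -40·cos(2·t). Taking d/dt of a(t), we find j(t) = 80·sin(2·t). Differentiating jerk, we get snap: s(t) = 160·cos(2·t). We have snap s(t) = 160·cos(2·t). Substituting t = pi/4: s(pi/4) = 0.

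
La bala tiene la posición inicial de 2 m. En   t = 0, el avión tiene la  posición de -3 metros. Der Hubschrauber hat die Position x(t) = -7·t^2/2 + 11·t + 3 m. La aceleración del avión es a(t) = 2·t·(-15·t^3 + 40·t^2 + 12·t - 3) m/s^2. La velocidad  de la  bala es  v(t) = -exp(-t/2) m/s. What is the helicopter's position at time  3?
Using x(t) = -7·t^2/2 + 11·t + 3 and substituting t = 3, we find x = 9/2.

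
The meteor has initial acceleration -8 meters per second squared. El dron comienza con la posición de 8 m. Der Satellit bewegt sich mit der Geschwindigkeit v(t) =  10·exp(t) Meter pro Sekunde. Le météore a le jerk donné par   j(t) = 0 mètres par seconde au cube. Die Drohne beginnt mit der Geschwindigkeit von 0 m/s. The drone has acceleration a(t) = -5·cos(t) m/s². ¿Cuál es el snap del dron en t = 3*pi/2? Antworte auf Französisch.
Nous devons dériver notre équation de l'accélération a(t) = -5·cos(t) 2 fois. En dérivant l'accélération, nous obtenons le jerk: j(t) = 5·sin(t). En prenant d/dt de j(t), nous trouvons s(t) = 5·cos(t). En utilisant s(t) = 5·cos(t) et en substituant t = 3*pi/2, nous trouvons s = 0.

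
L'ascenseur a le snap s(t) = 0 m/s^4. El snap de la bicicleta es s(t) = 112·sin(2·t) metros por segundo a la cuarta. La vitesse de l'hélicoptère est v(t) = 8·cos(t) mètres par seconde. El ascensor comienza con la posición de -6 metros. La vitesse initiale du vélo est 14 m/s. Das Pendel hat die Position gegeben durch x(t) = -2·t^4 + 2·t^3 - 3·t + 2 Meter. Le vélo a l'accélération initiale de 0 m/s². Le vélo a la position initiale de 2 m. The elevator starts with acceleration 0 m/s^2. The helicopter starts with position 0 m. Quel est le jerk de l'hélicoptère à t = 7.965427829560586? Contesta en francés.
Nous devons dériver notre équation de la vitesse v(t) = 8·cos(t) 2 fois. En prenant d/dt de v(t), nous trouvons a(t) = -8·sin(t). En dérivant l'accélération, nous obtenons le jerk: j(t) = -8·cos(t). De l'équation du jerk j(t) = -8·cos(t), nous substituons t = 7.965427829560586 pour obtenir j = 0.889725123664951.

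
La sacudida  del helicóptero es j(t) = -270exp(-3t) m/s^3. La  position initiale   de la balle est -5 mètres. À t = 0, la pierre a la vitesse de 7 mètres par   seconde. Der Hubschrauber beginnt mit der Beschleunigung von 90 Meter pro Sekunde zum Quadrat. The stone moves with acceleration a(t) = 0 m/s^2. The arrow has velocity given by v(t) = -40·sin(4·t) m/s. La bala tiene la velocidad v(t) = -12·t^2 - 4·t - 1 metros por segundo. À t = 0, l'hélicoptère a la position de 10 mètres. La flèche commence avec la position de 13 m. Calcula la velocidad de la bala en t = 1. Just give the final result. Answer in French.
La vitesse à t = 1 est v = -17.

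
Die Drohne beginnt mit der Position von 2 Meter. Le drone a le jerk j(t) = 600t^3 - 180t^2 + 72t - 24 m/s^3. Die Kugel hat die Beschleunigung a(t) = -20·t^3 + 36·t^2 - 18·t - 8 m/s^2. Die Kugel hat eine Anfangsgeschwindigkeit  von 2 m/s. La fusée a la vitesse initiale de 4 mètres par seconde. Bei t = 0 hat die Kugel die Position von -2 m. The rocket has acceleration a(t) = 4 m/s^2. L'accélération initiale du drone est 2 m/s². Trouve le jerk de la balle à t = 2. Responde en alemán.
Um dies zu lösen, müssen wir 1 Ableitung unserer Gleichung für die Beschleunigung a(t) = -20·t^3 + 36·t^2 - 18·t - 8 nehmen. Durch Ableiten von der Beschleunigung erhalten wir den Ruck: j(t) = -60·t^2 + 72·t - 18. Aus der Gleichung für den Ruck j(t) = -60·t^2 + 72·t - 18, setzen wir t = 2 ein und erhalten j = -114.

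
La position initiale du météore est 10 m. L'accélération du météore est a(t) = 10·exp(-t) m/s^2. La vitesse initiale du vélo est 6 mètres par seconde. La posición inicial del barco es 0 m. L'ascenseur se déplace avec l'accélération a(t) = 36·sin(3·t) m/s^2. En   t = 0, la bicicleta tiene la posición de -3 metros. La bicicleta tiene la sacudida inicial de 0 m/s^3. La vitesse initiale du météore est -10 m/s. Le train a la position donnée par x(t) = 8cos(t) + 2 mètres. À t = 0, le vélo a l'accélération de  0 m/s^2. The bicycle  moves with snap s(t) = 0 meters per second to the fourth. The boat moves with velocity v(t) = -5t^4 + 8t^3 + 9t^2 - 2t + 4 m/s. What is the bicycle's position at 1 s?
We need to integrate our snap equation s(t) = 0 4 times. Taking ∫s(t)dt and applying j(0) = 0, we find j(t) = 0. Integrating jerk and using the initial condition a(0) = 0, we get a(t) = 0. Taking ∫a(t)dt and applying v(0) = 6, we find v(t) = 6. The antiderivative of velocity is position. Using x(0) = -3, we get x(t) = 6·t - 3. Using x(t) = 6·t - 3 and substituting t = 1, we find x = 3.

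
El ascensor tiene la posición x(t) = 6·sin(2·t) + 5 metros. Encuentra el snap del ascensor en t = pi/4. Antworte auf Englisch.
We must differentiate our position equation x(t) = 6·sin(2·t) + 5 4 times. Taking d/dt of x(t), we find v(t) = 12·cos(2·t). Taking d/dt of v(t), we find a(t) = -24·sin(2·t). The derivative of acceleration gives jerk: j(t) = -48·cos(2·t). Differentiating jerk, we get snap: s(t) = 96·sin(2·t). We have snap s(t) = 96·sin(2·t). Substituting t = pi/4: s(pi/4) = 96.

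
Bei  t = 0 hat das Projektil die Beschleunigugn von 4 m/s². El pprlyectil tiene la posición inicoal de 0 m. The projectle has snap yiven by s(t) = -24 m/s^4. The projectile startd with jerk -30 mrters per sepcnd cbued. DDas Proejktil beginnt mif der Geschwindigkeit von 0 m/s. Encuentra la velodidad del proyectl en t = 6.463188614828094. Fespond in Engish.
We need to integrate our snap equation s(t) = -24 3 times. Finding the integral of s(t) and using j(0) = -30: j(t) = -24·t - 30. The antiderivative of jerk, with a(0) = 4, gives acceleration: a(t) = -12·t^2 - 30·t + 4. Taking ∫a(t)dt and applying v(0) = 0, we find v(t) = t·(-4·t^2 - 15·t + 4). Using v(t) = t·(-4·t^2 - 15·t + 4) and substituting t = 6.463188614828094, we find v = -1680.68147588208.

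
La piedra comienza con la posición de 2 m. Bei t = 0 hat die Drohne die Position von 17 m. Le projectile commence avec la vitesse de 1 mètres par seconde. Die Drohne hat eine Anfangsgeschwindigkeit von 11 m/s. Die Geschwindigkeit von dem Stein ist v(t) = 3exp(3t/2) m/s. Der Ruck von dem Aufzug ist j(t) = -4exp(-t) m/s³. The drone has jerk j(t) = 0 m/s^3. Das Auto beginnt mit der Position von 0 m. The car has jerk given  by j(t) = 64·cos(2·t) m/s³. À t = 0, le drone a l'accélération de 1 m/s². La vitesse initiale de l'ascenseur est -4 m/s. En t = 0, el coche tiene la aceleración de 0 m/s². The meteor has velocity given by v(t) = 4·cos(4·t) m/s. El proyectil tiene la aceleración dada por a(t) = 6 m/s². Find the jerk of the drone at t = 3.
Using j(t) = 0 and substituting t = 3, we find j = 0.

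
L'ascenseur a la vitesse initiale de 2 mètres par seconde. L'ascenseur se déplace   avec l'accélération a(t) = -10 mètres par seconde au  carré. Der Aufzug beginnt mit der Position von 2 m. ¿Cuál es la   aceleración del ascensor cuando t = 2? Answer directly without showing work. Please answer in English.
The acceleration at t = 2 is a = -10.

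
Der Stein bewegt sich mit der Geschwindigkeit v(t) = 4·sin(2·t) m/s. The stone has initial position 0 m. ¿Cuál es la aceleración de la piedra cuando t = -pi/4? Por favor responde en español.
Para resolver esto, necesitamos tomar 1 derivada de nuestra ecuación de la velocidad v(t) = 4·sin(2·t). La derivada de la velocidad da la aceleración: a(t) = 8·cos(2·t). De la ecuación de la aceleración a(t) = 8·cos(2·t), sustituimos t = -pi/4 para obtener a = 0.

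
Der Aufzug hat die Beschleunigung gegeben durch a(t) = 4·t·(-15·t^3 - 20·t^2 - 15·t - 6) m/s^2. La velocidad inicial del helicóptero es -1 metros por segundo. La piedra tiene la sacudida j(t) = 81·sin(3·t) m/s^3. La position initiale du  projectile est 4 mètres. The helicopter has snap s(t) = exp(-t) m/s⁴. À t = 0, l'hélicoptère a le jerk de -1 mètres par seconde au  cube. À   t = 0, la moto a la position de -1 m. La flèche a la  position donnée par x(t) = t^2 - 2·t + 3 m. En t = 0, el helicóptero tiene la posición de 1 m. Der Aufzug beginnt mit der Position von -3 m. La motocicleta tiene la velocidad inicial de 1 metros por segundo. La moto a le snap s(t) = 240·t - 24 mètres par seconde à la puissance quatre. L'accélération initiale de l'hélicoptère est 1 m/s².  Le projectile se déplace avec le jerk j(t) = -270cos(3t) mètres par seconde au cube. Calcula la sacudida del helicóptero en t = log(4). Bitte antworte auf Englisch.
To solve this, we need to take 1 integral of our snap equation s(t) = exp(-t). Finding the antiderivative of s(t) and using j(0) = -1: j(t) = -exp(-t). From the given jerk equation j(t) = -exp(-t), we substitute t = log(4) to get j = -1/4.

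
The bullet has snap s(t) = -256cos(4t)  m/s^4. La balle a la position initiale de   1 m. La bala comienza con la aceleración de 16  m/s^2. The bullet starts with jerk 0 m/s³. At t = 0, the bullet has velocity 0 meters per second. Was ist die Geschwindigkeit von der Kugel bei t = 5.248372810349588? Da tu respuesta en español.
Para resolver esto, necesitamos tomar 3 antiderivadas de nuestra ecuación del snap s(t) = -256·cos(4·t). Integrando el snap y usando la condición inicial j(0) = 0, obtenemos j(t) = -64·sin(4·t). La antiderivada de la sacudida, con a(0) = 16, da la aceleración: a(t) = 16·cos(4·t). Integrando la aceleración y usando la condición inicial v(0) = 0, obtenemos v(t) = 4·sin(4·t). Usando v(t) = 4·sin(4·t) y sustituyendo t = 5.248372810349588, encontramos v = 3.36081171578802.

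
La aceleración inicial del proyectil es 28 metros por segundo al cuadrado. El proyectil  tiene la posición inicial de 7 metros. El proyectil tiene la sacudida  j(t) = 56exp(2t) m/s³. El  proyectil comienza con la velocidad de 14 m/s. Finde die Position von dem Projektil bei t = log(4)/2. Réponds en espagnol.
Partiendo de la sacudida j(t) = 56·exp(2·t), tomamos 3 antiderivadas. Tomando ∫j(t)dt y aplicando a(0) = 28, encontramos a(t) = 28·exp(2·t). Integrando la aceleración y usando la condición inicial v(0) = 14, obtenemos v(t) = 14·exp(2·t). Integrando la velocidad y usando la condición inicial x(0) = 7, obtenemos x(t) = 7·exp(2·t). Usando x(t) = 7·exp(2·t) y sustituyendo t = log(4)/2, encontramos x = 28.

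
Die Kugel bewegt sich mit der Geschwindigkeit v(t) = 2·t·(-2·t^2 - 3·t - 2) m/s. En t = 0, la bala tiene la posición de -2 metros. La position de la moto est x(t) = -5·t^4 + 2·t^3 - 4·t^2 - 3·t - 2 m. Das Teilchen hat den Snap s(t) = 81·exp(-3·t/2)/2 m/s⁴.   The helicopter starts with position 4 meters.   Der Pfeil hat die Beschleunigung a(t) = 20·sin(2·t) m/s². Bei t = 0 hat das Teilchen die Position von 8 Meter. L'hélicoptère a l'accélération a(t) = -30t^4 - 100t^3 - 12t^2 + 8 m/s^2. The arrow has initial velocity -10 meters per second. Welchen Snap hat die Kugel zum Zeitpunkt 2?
Wir müssen unsere Gleichung für die Geschwindigkeit v(t) = 2·t·(-2·t^2 - 3·t - 2) 3-mal ableiten. Die Ableitung von der Geschwindigkeit ergibt die Beschleunigung: a(t) = -4·t^2 + 2·t·(-4·t - 3) - 6·t - 4. Die Ableitung von der Beschleunigung ergibt den Ruck: j(t) = -24·t - 12. Mit d/dt von j(t) finden wir s(t) = -24. Wir haben den Snap s(t) = -24. Durch Einsetzen von t = 2: s(2) = -24.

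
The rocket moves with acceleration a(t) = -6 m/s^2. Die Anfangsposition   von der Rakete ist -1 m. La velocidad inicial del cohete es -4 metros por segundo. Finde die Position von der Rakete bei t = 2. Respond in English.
We must find the integral of our acceleration equation a(t) = -6 2 times. Integrating acceleration and using the initial condition v(0) = -4, we get v(t) = -6·t - 4. The antiderivative of velocity is position. Using x(0) = -1, we get x(t) = -3·t^2 - 4·t - 1. We have position x(t) = -3·t^2 - 4·t - 1. Substituting t = 2: x(2) = -21.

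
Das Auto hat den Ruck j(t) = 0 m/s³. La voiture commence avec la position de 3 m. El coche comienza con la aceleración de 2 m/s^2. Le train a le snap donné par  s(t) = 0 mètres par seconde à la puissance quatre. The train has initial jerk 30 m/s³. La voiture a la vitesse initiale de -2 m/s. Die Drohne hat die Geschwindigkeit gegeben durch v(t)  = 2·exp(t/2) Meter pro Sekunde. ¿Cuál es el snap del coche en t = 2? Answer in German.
Ausgehend von dem Ruck j(t) = 0, nehmen wir 1 Ableitung. Durch Ableiten von dem Ruck erhalten wir den Snap: s(t) = 0. Wir haben den Snap s(t) = 0. Durch Einsetzen von t = 2: s(2) = 0.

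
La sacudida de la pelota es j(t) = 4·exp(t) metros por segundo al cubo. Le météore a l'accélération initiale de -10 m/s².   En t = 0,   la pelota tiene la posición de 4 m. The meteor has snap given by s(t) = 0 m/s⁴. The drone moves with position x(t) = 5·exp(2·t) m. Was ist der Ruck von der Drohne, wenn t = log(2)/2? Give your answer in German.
Wir müssen unsere Gleichung für die Position x(t) = 5·exp(2·t) 3-mal ableiten. Mit d/dt von x(t) finden wir v(t) = 10·exp(2·t). Die Ableitung von der Geschwindigkeit ergibt die Beschleunigung: a(t) = 20·exp(2·t). Durch Ableiten von der Beschleunigung erhalten wir den Ruck: j(t) = 40·exp(2·t). Wir haben den Ruck j(t) = 40·exp(2·t). Durch Einsetzen von t = log(2)/2: j(log(2)/2) = 80.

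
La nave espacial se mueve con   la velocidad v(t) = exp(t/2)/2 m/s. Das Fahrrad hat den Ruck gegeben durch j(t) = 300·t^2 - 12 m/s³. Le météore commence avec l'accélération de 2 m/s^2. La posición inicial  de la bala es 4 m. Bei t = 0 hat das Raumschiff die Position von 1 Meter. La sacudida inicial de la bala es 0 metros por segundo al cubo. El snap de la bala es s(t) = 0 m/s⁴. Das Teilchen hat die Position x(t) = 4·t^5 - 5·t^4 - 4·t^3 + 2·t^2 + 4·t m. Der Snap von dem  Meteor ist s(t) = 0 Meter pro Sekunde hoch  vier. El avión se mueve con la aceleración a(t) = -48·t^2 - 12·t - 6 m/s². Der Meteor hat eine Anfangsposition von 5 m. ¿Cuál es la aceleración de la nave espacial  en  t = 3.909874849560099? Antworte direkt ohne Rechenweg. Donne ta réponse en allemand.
Bei t = 3.909874849560099, a = 1.76586925281106.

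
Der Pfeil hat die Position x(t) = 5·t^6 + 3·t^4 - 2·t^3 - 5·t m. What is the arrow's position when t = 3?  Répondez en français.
De l'équation de la position x(t) = 5·t^6 + 3·t^4 - 2·t^3 - 5·t, nous substituons t = 3 pour obtenir x = 3819.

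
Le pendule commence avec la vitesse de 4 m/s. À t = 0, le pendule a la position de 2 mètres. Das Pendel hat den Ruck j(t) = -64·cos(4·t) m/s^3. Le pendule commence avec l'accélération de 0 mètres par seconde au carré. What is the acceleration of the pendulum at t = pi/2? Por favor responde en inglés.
We must find the antiderivative of our jerk equation j(t) = -64·cos(4·t) 1 time. Integrating jerk and using the initial condition a(0) = 0, we get a(t) = -16·sin(4·t). We have acceleration a(t) = -16·sin(4·t). Substituting t = pi/2: a(pi/2) = 0.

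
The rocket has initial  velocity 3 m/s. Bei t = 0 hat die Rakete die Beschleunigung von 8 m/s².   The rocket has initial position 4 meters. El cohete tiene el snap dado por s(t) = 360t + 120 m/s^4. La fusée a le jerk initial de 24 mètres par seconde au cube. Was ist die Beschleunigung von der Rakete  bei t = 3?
Ausgehend von dem Snap s(t) = 360·t + 120, nehmen wir 2 Integrale. Mit ∫s(t)dt und Anwendung von j(0) = 24, finden wir j(t) = 180·t^2 + 120·t + 24. Mit ∫j(t)dt und Anwendung von a(0) = 8, finden wir a(t) = 60·t^3 + 60·t^2 + 24·t + 8. Aus der Gleichung für die Beschleunigung a(t) = 60·t^3 + 60·t^2 + 24·t + 8, setzen wir t = 3 ein und erhalten a = 2240.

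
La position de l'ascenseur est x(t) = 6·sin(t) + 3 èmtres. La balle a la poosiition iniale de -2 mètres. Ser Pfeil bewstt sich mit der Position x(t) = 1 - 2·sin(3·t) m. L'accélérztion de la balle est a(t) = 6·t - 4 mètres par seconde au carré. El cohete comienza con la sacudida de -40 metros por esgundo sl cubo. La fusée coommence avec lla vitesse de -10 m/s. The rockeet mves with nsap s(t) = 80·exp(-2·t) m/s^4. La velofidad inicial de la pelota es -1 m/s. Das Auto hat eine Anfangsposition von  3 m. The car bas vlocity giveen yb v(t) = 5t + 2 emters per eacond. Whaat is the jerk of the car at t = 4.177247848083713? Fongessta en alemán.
Ausgehend von der Geschwindigkeit v(t) = 5·t + 2, nehmen wir 2 Ableitungen. Durch Ableiten von der Geschwindigkeit erhalten wir die Beschleunigung: a(t) = 5. Die Ableitung von der Beschleunigung ergibt den Ruck: j(t) = 0. Wir haben den Ruck j(t) = 0. Durch Einsetzen von t = 4.177247848083713: j(4.177247848083713) = 0.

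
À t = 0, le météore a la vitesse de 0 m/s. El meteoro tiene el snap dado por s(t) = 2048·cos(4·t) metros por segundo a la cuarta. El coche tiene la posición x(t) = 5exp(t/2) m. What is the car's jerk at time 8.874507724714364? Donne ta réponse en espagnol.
Debemos derivar nuestra ecuación de la posición x(t) = 5·exp(t/2) 3 veces. Tomando d/dt de x(t), encontramos v(t) = 5·exp(t/2)/2. Derivando la velocidad, obtenemos la aceleración: a(t) = 5·exp(t/2)/4. Tomando d/dt de a(t), encontramos j(t) = 5·exp(t/2)/8. De la ecuación de la sacudida j(t) = 5·exp(t/2)/8, sustituimos t = 8.874507724714364 para obtener j = 52.8390358614810.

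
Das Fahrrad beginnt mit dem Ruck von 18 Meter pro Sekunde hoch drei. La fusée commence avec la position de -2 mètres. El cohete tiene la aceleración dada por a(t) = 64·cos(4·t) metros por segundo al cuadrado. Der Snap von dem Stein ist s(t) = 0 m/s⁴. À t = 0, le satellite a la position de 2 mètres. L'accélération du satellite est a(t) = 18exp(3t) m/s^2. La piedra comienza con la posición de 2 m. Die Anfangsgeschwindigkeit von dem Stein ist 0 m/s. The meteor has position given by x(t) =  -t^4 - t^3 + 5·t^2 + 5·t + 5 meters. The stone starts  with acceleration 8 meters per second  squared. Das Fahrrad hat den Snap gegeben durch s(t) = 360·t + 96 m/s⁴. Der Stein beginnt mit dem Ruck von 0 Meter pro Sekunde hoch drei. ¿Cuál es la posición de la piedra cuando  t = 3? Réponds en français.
Nous devons trouver la primitive de notre équation du snap s(t) = 0 4 fois. En prenant ∫s(t)dt et en appliquant j(0) = 0, nous trouvons j(t) = 0. En prenant ∫j(t)dt et en appliquant a(0) = 8, nous trouvons a(t) = 8. L'intégrale de l'accélération est la vitesse. En utilisant v(0) = 0, nous obtenons v(t) = 8·t. La primitive de la vitesse, avec x(0) = 2, donne la position: x(t) = 4·t^2 + 2. De l'équation de la position x(t) = 4·t^2 + 2, nous substituons t = 3 pour obtenir x = 38.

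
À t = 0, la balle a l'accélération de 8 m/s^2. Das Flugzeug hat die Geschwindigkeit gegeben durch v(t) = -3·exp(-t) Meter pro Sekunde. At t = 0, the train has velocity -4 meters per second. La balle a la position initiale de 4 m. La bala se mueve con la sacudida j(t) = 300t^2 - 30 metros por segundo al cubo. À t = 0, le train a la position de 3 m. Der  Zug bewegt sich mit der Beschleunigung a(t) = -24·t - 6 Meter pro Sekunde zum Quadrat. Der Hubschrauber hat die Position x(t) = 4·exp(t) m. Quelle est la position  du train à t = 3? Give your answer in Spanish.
Necesitamos integrar nuestra ecuación de la aceleración a(t) = -24·t - 6 2 veces. Tomando ∫a(t)dt y aplicando v(0) = -4, encontramos v(t) = -12·t^2 - 6·t - 4. La antiderivada de la velocidad, con x(0) = 3, da la posición: x(t) = -4·t^3 - 3·t^2 - 4·t + 3. Usando x(t) = -4·t^3 - 3·t^2 - 4·t + 3 y sustituyendo t = 3, encontramos x = -144.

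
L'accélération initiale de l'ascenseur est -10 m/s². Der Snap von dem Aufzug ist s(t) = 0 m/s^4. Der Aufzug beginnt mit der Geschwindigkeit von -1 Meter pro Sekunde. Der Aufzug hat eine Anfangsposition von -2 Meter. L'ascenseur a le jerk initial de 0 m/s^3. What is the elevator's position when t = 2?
We must find the integral of our snap equation s(t) = 0 4 times. Finding the integral of s(t) and using j(0) = 0: j(t) = 0. Integrating jerk and using the initial condition a(0) = -10, we get a(t) = -10. Finding the integral of a(t) and using v(0) = -1: v(t) = -10·t - 1. Integrating velocity and using the initial condition x(0) = -2, we get x(t) = -5·t^2 - t - 2. We have position x(t) = -5·t^2 - t - 2. Substituting t = 2: x(2) = -24.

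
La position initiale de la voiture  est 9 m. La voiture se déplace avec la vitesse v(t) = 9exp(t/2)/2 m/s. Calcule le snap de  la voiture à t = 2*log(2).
En partant de la vitesse v(t) = 9·exp(t/2)/2, nous prenons 3 dérivées. La dérivée de la vitesse donne l'accélération: a(t) = 9·exp(t/2)/4. En dérivant l'accélération, nous obtenons le jerk: j(t) = 9·exp(t/2)/8. En prenant d/dt de j(t), nous trouvons s(t) = 9·exp(t/2)/16. Nous avons le snap s(t) = 9·exp(t/2)/16. En substituant t = 2*log(2): s(2*log(2)) = 9/8.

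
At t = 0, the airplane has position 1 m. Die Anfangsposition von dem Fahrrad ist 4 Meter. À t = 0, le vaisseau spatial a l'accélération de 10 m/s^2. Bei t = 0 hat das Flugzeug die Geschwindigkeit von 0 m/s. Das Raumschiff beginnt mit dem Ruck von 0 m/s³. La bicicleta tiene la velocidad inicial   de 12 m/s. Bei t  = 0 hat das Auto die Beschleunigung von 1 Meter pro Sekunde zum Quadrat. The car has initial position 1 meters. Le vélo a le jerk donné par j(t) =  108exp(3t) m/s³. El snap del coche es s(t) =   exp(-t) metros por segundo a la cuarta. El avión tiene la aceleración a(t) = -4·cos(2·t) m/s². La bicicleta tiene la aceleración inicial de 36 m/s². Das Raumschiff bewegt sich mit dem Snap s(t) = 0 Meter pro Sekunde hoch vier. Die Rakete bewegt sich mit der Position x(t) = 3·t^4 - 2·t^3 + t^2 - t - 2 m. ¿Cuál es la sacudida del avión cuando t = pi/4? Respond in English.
To solve this, we need to take 1 derivative of our acceleration equation a(t) = -4·cos(2·t). Differentiating acceleration, we get jerk: j(t) = 8·sin(2·t). We have jerk j(t) = 8·sin(2·t). Substituting t = pi/4: j(pi/4) = 8.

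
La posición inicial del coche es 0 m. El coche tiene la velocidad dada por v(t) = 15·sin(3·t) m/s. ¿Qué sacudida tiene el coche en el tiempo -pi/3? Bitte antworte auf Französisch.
Pour résoudre ceci, nous devons prendre 2 dérivées de notre équation de la vitesse v(t) = 15·sin(3·t). La dérivée de la vitesse donne l'accélération: a(t) = 45·cos(3·t). En prenant d/dt de a(t), nous trouvons j(t) = -135·sin(3·t). En utilisant j(t) = -135·sin(3·t) et en substituant t = -pi/3, nous trouvons j = 0.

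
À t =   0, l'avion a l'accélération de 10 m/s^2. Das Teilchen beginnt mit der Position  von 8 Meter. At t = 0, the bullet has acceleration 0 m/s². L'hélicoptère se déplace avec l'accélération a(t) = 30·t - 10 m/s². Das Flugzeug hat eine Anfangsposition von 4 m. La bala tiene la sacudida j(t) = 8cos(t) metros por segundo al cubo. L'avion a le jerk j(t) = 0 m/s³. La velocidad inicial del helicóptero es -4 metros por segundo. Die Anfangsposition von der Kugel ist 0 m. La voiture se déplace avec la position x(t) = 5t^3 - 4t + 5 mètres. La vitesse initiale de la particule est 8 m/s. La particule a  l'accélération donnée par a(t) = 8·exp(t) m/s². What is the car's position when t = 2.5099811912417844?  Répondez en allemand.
Wir haben die Position x(t) = 5·t^3 - 4·t + 5. Durch Einsetzen von t = 2.5099811912417844: x(2.5099811912417844) = 74.0245527924877.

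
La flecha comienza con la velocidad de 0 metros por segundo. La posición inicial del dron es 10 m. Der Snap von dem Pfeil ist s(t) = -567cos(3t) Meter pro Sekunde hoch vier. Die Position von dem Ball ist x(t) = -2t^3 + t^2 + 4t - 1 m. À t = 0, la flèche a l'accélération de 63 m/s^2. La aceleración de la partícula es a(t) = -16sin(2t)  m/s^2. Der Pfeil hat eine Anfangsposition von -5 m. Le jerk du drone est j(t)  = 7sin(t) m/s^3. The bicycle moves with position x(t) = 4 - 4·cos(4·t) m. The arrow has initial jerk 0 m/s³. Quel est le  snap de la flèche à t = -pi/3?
En utilisant s(t) = -567·cos(3·t) et en substituant t = -pi/3, nous trouvons s = 567.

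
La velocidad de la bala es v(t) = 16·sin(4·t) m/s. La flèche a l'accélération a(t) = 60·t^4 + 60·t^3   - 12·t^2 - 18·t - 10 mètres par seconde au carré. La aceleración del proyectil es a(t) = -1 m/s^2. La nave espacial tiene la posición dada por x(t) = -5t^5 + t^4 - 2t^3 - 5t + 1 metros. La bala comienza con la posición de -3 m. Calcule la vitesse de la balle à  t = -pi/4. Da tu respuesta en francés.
De l'équation de la vitesse v(t) = 16·sin(4·t), nous substituons t = -pi/4 pour obtenir v = 0.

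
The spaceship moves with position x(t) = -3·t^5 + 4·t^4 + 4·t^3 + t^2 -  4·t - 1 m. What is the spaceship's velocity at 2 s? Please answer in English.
We must differentiate our position equation x(t) = -3·t^5 + 4·t^4 + 4·t^3 + t^2 - 4·t - 1 1 time. Differentiating position, we get velocity: v(t) = -15·t^4 + 16·t^3 + 12·t^2 + 2·t - 4. From the given velocity equation v(t) = -15·t^4 + 16·t^3 + 12·t^2 + 2·t - 4, we substitute t = 2 to get v = -64.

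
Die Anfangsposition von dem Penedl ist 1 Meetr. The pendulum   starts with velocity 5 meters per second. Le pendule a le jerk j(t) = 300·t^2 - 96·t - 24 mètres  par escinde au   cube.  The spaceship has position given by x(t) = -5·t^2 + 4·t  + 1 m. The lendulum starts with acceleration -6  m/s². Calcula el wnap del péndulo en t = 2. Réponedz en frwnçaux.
Pour résoudre ceci, nous devons prendre 1 dérivée de notre équation du jerk j(t) = 300·t^2 - 96·t - 24. La dérivée du jerk donne le snap: s(t) = 600·t - 96. Nous avons le snap s(t) = 600·t - 96. En substituant t = 2: s(2) = 1104.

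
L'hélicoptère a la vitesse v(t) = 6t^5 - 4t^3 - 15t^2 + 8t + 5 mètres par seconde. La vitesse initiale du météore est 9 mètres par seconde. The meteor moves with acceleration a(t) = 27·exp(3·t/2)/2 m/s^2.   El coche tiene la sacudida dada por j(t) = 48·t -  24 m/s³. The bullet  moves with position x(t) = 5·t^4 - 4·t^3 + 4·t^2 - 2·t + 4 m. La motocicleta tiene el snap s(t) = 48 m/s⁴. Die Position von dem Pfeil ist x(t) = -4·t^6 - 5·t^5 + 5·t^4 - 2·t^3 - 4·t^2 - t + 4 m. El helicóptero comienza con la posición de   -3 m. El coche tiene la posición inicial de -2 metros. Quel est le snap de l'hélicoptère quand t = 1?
Nous devons dériver notre équation de la vitesse v(t) = 6·t^5 - 4·t^3 - 15·t^2 + 8·t + 5 3 fois. La dérivée de la vitesse donne l'accélération: a(t) = 30·t^4 - 12·t^2 - 30·t + 8. En dérivant l'accélération, nous obtenons le jerk: j(t) = 120·t^3 - 24·t - 30. La dérivée du jerk donne le snap: s(t) = 360·t^2 - 24. De l'équation du snap s(t) = 360·t^2 - 24, nous substituons t = 1 pour obtenir s = 336.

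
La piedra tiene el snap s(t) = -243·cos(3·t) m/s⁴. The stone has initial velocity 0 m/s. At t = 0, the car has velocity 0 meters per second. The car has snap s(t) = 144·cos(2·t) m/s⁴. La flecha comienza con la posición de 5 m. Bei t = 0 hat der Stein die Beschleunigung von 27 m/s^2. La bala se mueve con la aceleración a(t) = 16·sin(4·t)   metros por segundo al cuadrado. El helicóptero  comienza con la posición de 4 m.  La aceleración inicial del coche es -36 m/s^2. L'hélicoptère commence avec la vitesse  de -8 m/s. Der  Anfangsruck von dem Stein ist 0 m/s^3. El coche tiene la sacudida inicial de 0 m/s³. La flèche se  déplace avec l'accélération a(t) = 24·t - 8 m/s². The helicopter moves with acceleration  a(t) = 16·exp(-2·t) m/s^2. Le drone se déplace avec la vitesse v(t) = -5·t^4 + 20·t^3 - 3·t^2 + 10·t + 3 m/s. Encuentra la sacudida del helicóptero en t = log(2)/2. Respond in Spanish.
Partiendo de la aceleración a(t) = 16·exp(-2·t), tomamos 1 derivada. Derivando la aceleración, obtenemos la sacudida: j(t) = -32·exp(-2·t). Usando j(t) = -32·exp(-2·t) y sustituyendo t = log(2)/2, encontramos j = -16.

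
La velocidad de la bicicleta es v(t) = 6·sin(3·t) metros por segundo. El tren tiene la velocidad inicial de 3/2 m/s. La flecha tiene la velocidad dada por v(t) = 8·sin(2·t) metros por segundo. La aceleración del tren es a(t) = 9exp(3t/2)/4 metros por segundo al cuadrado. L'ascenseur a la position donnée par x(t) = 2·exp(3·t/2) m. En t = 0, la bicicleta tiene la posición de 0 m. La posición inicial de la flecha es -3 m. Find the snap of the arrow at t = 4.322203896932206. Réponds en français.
Pour résoudre ceci, nous devons prendre 3 dérivées de notre équation de la vitesse v(t) = 8·sin(2·t). En dérivant la vitesse, nous obtenons l'accélération: a(t) = 16·cos(2·t). En prenant d/dt de a(t), nous trouvons j(t) = -32·sin(2·t). En prenant d/dt de j(t), nous trouvons s(t) = -64·cos(2·t). Nous avons le snap s(t) = -64·cos(2·t). En substituant t = 4.322203896932206: s(4.322203896932206) = 45.4818021469662.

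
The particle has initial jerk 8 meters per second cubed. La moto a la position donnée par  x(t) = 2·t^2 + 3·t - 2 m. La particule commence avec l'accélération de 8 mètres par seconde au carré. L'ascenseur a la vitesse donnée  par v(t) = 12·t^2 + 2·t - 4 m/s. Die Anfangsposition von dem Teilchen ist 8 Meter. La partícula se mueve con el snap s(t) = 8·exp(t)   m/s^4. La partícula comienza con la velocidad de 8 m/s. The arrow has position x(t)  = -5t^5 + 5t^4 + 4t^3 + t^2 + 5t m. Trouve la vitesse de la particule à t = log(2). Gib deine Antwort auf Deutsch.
Um dies zu lösen, müssen wir 3 Integrale unserer Gleichung für den Snap s(t) = 8·exp(t) finden. Mit ∫s(t)dt und Anwendung von j(0) = 8, finden wir j(t) = 8·exp(t). Die Stammfunktion von dem Ruck ist die Beschleunigung. Mit a(0) = 8 erhalten wir a(t) = 8·exp(t). Mit ∫a(t)dt und Anwendung von v(0) = 8, finden wir v(t) = 8·exp(t). Wir haben die Geschwindigkeit v(t) = 8·exp(t). Durch Einsetzen von t = log(2): v(log(2)) = 16.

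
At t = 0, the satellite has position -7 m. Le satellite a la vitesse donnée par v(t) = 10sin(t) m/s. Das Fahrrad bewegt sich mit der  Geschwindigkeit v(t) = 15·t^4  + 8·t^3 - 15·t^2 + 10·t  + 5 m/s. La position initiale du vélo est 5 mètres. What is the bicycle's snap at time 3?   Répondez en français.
En partant de la vitesse v(t) = 15·t^4 + 8·t^3 - 15·t^2 + 10·t + 5, nous prenons 3 dérivées. En dérivant la vitesse, nous obtenons l'accélération: a(t) = 60·t^3 + 24·t^2 - 30·t + 10. La dérivée de l'accélération donne le jerk: j(t) = 180·t^2 + 48·t - 30. La dérivée du jerk donne le snap: s(t) = 360·t + 48. Nous avons le snap s(t) = 360·t + 48. En substituant t = 3: s(3) = 1128.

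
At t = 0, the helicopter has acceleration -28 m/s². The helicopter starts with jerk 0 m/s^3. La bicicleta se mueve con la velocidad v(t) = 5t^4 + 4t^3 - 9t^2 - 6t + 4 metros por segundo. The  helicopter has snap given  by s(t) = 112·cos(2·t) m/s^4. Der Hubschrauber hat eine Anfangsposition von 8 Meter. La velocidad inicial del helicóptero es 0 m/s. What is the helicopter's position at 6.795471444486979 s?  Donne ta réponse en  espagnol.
Necesitamos integrar nuestra ecuación del snap s(t) = 112·cos(2·t) 4 veces. Integrando el snap y usando la condición inicial j(0) = 0, obtenemos j(t) = 56·sin(2·t). La antiderivada de la sacudida es la aceleración. Usando a(0) = -28, obtenemos a(t) = -28·cos(2·t). La antiderivada de la aceleración, con v(0) = 0, da la velocidad: v(t) = -14·sin(2·t). La integral de la velocidad es la posición. Usando x(0) = 8, obtenemos x(t) = 7·cos(2·t) + 1. Tenemos la posición x(t) = 7·cos(2·t) + 1. Sustituyendo t = 6.795471444486979: x(6.795471444486979) = 4.63625095605697.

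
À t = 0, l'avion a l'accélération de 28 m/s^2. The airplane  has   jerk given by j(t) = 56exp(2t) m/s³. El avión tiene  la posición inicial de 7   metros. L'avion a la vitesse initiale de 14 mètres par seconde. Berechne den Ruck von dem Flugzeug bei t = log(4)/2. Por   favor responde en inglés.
From the given jerk equation j(t) = 56·exp(2·t), we substitute t = log(4)/2 to get j = 224.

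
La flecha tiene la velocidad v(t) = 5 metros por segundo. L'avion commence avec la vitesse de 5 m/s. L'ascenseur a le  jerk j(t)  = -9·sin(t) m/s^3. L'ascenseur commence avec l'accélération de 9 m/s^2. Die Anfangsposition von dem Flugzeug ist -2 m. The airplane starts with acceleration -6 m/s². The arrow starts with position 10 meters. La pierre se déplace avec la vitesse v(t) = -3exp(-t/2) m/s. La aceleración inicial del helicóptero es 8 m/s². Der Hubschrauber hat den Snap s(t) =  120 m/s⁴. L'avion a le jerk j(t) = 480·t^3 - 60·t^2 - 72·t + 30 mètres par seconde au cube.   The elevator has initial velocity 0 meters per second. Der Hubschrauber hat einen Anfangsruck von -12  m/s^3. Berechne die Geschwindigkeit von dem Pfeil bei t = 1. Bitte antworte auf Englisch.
From the given velocity equation v(t) = 5, we substitute t = 1 to get v = 5.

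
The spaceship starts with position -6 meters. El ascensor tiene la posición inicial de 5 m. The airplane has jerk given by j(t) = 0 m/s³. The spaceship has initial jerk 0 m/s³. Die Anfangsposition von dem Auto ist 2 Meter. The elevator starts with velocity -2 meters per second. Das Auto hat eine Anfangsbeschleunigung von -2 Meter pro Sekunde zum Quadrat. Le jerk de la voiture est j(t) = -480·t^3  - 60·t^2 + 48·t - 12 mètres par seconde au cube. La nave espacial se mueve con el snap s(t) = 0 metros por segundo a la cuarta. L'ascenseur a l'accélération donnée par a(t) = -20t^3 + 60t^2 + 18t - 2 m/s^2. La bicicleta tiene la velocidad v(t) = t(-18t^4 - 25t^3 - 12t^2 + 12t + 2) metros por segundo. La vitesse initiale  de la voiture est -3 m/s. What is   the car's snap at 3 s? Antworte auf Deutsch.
Um dies zu lösen, müssen wir 1 Ableitung unserer Gleichung für den Ruck j(t) = -480·t^3 - 60·t^2 + 48·t - 12 nehmen. Mit d/dt von j(t) finden wir s(t) = -1440·t^2 - 120·t + 48. Wir haben den Snap s(t) = -1440·t^2 - 120·t + 48. Durch Einsetzen von t = 3: s(3) = -13272.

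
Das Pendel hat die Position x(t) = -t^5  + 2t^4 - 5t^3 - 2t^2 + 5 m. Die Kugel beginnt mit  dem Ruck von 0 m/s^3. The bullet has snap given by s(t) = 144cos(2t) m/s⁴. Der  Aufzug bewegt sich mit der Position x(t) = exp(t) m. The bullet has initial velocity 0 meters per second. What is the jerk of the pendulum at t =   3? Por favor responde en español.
Debemos derivar nuestra ecuación de la posición x(t) = -t^5 + 2·t^4 - 5·t^3 - 2·t^2 + 5 3 veces. La derivada de la posición da la velocidad: v(t) = -5·t^4 + 8·t^3 - 15·t^2 - 4·t. Derivando la velocidad, obtenemos la aceleración: a(t) = -20·t^3 + 24·t^2 - 30·t - 4. Derivando la aceleración, obtenemos la sacudida: j(t) = -60·t^2 + 48·t - 30. De la ecuación de la sacudida j(t) = -60·t^2 + 48·t - 30, sustituimos t = 3 para obtener j = -426.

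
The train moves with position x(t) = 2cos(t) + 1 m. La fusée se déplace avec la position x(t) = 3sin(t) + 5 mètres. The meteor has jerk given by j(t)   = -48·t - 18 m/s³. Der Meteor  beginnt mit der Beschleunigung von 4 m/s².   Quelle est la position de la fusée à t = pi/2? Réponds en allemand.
Aus der Gleichung für die Position x(t) = 3·sin(t) + 5, setzen wir t = pi/2 ein und erhalten x = 8.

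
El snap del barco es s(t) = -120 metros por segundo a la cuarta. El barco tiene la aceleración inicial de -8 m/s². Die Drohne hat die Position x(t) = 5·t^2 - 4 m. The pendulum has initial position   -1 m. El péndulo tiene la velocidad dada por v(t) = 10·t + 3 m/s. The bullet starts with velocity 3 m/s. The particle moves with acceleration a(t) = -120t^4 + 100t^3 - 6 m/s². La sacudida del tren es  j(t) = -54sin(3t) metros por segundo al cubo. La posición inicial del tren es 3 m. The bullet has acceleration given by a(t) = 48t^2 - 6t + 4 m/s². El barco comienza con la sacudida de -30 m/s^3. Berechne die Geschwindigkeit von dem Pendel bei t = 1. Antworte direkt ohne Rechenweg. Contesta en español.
En t = 1, v = 13.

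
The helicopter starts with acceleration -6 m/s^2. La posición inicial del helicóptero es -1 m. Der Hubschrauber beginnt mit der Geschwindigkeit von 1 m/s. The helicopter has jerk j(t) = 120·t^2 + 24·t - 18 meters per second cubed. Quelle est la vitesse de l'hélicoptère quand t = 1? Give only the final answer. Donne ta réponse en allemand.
Die Antwort ist 0.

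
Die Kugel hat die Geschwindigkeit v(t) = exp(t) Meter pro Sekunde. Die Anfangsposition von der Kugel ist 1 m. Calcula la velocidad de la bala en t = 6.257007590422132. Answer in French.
En utilisant v(t) = exp(t) et en substituant t = 6.257007590422132, nous trouvons v = 521.655594991333.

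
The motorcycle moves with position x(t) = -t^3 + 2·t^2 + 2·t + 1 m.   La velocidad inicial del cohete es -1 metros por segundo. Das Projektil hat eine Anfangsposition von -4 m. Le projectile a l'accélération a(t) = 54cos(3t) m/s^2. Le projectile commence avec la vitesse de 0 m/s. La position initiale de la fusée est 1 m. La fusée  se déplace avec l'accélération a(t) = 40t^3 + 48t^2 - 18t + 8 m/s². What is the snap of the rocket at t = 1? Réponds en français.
En partant de l'accélération a(t) = 40·t^3 + 48·t^2 - 18·t + 8, nous prenons 2 dérivées. En prenant d/dt de a(t), nous trouvons j(t) = 120·t^2 + 96·t - 18. La dérivée du jerk donne le snap: s(t) = 240·t + 96. En utilisant s(t) = 240·t + 96 et en substituant t = 1, nous trouvons s = 336.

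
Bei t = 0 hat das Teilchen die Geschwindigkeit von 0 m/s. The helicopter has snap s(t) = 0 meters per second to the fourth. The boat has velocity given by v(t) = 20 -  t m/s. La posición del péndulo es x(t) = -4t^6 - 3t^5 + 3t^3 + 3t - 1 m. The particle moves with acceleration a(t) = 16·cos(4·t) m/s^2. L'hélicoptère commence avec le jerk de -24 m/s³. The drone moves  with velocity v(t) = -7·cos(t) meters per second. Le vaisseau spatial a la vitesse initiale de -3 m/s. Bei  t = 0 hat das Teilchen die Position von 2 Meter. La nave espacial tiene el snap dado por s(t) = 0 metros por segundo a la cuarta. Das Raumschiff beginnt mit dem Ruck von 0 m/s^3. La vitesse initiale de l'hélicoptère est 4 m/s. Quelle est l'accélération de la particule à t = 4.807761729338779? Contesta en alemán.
Wir haben die Beschleunigung a(t) = 16·cos(4·t). Durch Einsetzen von t = 4.807761729338779: a(4.807761729338779) = 14.8497690027353.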